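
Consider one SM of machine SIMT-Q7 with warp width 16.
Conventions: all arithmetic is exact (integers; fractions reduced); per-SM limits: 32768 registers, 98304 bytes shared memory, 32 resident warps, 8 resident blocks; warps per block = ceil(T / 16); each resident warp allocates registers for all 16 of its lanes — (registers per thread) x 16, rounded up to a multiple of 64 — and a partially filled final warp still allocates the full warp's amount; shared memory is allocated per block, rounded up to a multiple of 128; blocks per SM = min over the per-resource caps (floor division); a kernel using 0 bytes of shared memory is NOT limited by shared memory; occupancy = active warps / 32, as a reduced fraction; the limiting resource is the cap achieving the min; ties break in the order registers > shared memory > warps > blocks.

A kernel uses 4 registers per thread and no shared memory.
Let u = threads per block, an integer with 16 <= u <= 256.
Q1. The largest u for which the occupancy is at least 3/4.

Answer: u = 256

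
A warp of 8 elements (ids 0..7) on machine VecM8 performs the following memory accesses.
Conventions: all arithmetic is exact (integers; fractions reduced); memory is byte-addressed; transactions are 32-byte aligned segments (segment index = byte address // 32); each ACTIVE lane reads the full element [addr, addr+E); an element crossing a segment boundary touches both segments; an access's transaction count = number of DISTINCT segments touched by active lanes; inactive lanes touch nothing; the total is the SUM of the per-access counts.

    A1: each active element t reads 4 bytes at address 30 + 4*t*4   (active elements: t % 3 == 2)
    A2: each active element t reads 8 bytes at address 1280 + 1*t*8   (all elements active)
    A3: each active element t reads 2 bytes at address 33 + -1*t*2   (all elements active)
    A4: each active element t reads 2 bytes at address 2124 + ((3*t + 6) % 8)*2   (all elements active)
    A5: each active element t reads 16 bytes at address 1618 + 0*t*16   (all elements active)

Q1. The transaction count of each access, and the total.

A1: 3 transactions
A2: 2 transactions
A3: 2 transactions
A4: 1 transaction
A5: 2 transactions

Answer: 3,2,2,1,2; total 10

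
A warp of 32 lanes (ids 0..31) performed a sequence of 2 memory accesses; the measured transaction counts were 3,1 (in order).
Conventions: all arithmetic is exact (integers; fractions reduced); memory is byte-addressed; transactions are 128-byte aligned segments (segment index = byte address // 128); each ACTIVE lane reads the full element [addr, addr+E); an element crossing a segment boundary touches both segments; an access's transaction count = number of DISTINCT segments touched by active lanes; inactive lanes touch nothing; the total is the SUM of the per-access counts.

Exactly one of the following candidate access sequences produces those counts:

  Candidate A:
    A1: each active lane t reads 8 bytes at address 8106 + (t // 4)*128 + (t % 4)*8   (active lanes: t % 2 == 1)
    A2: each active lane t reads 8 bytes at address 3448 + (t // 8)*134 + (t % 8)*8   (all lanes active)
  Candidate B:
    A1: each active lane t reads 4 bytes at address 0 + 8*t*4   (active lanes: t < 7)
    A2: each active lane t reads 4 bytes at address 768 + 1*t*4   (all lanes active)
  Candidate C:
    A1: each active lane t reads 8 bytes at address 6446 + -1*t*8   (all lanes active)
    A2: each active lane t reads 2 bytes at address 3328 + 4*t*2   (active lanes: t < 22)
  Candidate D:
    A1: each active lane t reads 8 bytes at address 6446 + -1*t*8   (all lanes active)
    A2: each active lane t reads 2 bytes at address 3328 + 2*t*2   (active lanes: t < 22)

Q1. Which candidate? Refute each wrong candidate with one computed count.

A: A1 gives 8 transactions, not 3
B: A1 gives 2 transactions, not 3
C: A2 gives 2 transactions, not 1
D: all counts match (3,1)

Answer: D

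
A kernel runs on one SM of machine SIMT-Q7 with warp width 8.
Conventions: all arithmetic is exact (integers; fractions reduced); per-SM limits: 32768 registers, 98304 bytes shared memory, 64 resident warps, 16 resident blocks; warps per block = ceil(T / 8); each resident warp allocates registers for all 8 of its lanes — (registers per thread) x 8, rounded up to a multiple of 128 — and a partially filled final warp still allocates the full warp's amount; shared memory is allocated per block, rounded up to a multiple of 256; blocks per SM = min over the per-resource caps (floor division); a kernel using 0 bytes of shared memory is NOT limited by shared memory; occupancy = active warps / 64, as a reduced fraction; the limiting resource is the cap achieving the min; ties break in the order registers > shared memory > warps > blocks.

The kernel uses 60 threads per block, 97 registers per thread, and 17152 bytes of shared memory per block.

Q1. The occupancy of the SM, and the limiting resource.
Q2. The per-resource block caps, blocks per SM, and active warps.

Answer: occupancy 1/2, limited by registers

registers: 4 blocks
shared memory: 5 blocks
warps: 8 blocks
blocks: 16 blocks

Answer: 4 blocks, 32 active warps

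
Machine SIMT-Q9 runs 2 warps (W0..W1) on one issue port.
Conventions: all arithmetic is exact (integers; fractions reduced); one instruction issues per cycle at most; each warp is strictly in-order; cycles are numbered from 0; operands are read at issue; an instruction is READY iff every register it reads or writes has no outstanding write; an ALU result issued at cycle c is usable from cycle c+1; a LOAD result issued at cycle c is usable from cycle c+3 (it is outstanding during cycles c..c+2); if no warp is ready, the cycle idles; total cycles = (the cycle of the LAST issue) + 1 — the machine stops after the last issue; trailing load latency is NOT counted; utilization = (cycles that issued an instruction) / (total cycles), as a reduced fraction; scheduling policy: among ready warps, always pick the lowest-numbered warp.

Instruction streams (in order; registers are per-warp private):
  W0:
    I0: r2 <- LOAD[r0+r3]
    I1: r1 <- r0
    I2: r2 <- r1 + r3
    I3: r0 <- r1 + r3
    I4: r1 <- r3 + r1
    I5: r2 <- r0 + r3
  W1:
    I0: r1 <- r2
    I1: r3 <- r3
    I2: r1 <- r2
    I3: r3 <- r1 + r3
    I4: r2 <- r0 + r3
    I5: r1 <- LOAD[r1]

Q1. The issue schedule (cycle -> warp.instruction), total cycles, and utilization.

cycle 0: W0.I0
cycle 1: W0.I1
cycle 2: W1.I0
cycle 3: W0.I2
cycle 4: W0.I3
cycle 5: W0.I4
cycle 6: W0.I5
cycle 7: W1.I1
cycle 8: W1.I2
cycle 9: W1.I3
cycle 10: W1.I4
cycle 11: W1.I5

Answer: 12 cycles, utilization 1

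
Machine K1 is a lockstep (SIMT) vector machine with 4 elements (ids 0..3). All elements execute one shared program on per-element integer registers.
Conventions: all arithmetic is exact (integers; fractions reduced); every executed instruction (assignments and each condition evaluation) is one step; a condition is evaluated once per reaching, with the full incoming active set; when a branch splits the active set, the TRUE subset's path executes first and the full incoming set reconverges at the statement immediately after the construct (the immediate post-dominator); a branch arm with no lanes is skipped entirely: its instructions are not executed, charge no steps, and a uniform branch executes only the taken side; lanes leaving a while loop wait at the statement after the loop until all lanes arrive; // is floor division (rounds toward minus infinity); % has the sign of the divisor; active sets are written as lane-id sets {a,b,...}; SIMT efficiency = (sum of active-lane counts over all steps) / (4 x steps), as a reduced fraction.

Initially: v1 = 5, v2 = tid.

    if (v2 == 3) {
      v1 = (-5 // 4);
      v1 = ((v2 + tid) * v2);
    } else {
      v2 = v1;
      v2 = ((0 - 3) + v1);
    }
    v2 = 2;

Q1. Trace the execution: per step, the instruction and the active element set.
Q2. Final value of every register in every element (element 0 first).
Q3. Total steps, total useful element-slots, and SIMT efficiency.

step 0: eval (v2 == 3)               {0,1,2,3}
step 1: v1 <- (-5 // 4)              {3}
step 2: v1 <- ((v2 + tid) * v2)      {3}
step 3: v2 <- v1                     {0,1,2}
step 4: v2 <- ((0 - 3) + v1)         {0,1,2}
step 5: v2 <- 2                      {0,1,2,3}

Answer: 6 steps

v1: 5,5,5,18
v2: 2,2,2,2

steps = 6; useful = 16; efficiency = 16/24 = 2/3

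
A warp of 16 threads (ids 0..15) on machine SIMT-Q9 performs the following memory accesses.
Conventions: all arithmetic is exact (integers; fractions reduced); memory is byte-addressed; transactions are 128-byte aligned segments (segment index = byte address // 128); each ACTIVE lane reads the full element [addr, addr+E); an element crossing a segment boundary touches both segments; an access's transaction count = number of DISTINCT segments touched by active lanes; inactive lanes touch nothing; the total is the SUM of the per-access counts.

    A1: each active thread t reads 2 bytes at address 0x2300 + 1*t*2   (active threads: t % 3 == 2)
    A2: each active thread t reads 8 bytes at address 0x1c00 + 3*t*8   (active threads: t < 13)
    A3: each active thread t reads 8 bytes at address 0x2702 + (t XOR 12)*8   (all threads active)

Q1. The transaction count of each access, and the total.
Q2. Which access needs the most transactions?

A1: 1 transaction
A2: 3 transactions
A3: 2 transactions

Answer: 1,3,2; total 6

Answer: A2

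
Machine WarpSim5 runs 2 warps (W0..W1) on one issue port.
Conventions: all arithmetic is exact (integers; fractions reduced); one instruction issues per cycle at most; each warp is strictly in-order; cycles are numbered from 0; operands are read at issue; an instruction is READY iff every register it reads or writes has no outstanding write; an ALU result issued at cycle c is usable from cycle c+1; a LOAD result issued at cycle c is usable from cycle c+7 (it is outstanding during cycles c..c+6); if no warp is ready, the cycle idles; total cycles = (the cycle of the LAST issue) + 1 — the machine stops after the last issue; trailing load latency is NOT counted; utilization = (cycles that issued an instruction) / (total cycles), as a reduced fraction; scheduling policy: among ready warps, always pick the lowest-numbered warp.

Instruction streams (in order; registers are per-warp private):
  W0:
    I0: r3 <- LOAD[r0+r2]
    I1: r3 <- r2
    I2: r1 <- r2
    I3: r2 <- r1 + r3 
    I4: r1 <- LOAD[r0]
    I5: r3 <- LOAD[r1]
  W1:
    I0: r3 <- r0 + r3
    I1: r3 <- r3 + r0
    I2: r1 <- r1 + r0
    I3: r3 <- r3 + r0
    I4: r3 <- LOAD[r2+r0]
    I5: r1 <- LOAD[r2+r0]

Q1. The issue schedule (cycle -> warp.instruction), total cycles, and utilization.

cycle 0: W0.I0
cycle 1: W1.I0
cycle 2: W1.I1
cycle 3: W1.I2
cycle 4: W1.I3
cycle 5: W1.I4
cycle 6: W1.I5
cycle 7: W0.I1
cycle 8: W0.I2
cycle 9: W0.I3
cycle 10: W0.I4
cycle 11: idle
cycle 12: idle
cycle 13: idle
cycle 14: idle
cycle 15: idle
cycle 16: idle
cycle 17: W0.I5

Answer: 18 cycles, utilization 2/3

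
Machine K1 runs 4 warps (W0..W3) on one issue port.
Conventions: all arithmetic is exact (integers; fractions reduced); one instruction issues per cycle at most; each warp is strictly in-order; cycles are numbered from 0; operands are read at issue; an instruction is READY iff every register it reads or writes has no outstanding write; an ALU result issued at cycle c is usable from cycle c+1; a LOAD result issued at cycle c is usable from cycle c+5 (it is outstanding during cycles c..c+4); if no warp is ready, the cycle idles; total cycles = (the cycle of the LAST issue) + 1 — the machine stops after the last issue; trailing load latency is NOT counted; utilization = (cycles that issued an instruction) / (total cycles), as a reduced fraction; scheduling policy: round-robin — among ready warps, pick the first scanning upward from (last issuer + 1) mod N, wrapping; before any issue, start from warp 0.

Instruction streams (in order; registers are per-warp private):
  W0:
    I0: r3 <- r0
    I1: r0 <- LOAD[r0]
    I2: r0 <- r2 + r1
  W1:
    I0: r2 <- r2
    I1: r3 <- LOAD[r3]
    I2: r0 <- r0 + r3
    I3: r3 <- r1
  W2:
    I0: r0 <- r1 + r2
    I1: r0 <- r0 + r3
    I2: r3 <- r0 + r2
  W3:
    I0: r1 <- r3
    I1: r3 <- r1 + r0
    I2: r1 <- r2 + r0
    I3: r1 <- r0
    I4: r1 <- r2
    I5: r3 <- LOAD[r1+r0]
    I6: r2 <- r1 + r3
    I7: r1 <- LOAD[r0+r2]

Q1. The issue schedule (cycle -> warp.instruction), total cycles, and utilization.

cycle 0: W0.I0
cycle 1: W1.I0
cycle 2: W2.I0
cycle 3: W3.I0
cycle 4: W0.I1
cycle 5: W1.I1
cycle 6: W2.I1
cycle 7: W3.I1
cycle 8: W2.I2
cycle 9: W3.I2
cycle 10: W0.I2
cycle 11: W1.I2
cycle 12: W3.I3
cycle 13: W1.I3
cycle 14: W3.I4
cycle 15: W3.I5
cycle 16: idle
cycle 17: idle
cycle 18: idle
cycle 19: idle
cycle 20: W3.I6
cycle 21: W3.I7

Answer: 22 cycles, utilization 9/11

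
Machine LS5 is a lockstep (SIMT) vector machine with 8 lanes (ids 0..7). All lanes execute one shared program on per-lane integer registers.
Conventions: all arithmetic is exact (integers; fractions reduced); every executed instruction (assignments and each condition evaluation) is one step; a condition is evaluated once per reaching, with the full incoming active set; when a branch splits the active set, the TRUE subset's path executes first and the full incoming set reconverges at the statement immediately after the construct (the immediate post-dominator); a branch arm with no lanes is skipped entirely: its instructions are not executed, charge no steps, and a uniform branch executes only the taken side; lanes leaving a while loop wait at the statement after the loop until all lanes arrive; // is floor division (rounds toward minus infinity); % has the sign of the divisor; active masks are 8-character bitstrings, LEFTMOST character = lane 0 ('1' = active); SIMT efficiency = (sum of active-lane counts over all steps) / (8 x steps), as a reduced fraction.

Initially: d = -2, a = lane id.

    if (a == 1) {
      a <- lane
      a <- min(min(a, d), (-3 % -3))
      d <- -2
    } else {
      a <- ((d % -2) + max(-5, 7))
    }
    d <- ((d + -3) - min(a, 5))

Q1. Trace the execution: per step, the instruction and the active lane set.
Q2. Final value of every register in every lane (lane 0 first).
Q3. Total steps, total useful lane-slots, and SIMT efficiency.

step 0: eval (a == 1)                11111111
step 1: a <- lane                    01000000
step 2: a <- min(min(a, d), (-3 % -3)) 01000000
step 3: d <- -2                      01000000
step 4: a <- ((d % -2) + max(-5, 7)) 10111111
step 5: d <- ((d + -3) - min(a, 5))  11111111

Answer: 6 steps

d: -10,-3,-10,-10,-10,-10,-10,-10
a: 7,-2,7,7,7,7,7,7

steps = 6; useful = 26; efficiency = 26/48 = 13/24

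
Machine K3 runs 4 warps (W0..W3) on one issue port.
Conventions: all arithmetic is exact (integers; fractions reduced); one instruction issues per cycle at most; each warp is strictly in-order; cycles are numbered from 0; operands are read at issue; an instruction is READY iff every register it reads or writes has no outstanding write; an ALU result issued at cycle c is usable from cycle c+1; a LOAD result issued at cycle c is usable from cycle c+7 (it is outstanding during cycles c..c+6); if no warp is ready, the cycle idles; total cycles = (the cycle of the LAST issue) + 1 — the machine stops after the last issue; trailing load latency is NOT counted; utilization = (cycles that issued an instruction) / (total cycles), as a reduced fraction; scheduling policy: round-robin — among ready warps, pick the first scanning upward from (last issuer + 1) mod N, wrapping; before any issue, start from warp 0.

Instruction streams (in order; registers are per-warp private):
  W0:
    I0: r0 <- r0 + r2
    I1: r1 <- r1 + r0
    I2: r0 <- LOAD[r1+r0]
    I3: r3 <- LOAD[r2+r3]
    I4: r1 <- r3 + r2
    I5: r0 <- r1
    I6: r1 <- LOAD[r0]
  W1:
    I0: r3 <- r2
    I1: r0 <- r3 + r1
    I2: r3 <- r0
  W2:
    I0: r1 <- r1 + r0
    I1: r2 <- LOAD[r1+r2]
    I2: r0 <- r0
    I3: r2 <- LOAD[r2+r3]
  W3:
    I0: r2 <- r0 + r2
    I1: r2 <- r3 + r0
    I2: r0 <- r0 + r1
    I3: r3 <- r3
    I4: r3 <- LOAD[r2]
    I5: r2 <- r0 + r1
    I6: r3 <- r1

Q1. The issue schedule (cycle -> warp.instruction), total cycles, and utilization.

cycle 0: W0.I0
cycle 1: W1.I0
cycle 2: W2.I0
cycle 3: W3.I0
cycle 4: W0.I1
cycle 5: W1.I1
cycle 6: W2.I1
cycle 7: W3.I1
cycle 8: W0.I2
cycle 9: W1.I2
cycle 10: W2.I2
cycle 11: W3.I2
cycle 12: W0.I3
cycle 13: W2.I3
cycle 14: W3.I3
cycle 15: W3.I4
cycle 16: W3.I5
cycle 17: idle
cycle 18: idle
cycle 19: W0.I4
cycle 20: W0.I5
cycle 21: W0.I6
cycle 22: W3.I6

Answer: 23 cycles, utilization 21/23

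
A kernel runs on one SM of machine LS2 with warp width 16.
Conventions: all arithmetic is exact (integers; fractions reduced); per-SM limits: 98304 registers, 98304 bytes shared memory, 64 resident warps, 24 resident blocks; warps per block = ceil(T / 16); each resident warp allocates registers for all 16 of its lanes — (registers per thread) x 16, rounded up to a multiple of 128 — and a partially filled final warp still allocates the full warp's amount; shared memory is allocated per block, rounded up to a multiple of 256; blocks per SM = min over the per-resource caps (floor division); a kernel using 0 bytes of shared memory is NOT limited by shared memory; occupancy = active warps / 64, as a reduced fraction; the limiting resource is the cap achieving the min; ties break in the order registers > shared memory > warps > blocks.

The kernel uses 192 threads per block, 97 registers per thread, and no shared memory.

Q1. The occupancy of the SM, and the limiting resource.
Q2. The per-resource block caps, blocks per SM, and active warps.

Answer: occupancy 3/4, limited by registers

registers: 4 blocks
shared memory: no limit (kernel uses none)
warps: 5 blocks
blocks: 24 blocks

Answer: 4 blocks, 48 active warps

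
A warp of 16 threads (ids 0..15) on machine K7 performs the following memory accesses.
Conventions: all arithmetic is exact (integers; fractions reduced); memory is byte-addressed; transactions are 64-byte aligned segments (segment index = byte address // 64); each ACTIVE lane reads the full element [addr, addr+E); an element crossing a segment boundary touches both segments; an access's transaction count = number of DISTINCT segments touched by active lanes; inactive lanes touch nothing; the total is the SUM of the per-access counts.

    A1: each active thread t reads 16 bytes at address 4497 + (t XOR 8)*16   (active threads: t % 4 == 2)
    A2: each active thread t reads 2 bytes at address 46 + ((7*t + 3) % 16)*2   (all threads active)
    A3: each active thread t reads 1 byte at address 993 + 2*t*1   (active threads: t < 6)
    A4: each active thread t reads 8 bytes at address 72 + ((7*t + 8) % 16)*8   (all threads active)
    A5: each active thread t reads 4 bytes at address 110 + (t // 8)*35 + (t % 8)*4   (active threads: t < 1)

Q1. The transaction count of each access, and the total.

A1: 5 transactions
A2: 2 transactions
A3: 1 transaction
A4: 3 transactions
A5: 1 transaction

Answer: 5,2,1,3,1; total 12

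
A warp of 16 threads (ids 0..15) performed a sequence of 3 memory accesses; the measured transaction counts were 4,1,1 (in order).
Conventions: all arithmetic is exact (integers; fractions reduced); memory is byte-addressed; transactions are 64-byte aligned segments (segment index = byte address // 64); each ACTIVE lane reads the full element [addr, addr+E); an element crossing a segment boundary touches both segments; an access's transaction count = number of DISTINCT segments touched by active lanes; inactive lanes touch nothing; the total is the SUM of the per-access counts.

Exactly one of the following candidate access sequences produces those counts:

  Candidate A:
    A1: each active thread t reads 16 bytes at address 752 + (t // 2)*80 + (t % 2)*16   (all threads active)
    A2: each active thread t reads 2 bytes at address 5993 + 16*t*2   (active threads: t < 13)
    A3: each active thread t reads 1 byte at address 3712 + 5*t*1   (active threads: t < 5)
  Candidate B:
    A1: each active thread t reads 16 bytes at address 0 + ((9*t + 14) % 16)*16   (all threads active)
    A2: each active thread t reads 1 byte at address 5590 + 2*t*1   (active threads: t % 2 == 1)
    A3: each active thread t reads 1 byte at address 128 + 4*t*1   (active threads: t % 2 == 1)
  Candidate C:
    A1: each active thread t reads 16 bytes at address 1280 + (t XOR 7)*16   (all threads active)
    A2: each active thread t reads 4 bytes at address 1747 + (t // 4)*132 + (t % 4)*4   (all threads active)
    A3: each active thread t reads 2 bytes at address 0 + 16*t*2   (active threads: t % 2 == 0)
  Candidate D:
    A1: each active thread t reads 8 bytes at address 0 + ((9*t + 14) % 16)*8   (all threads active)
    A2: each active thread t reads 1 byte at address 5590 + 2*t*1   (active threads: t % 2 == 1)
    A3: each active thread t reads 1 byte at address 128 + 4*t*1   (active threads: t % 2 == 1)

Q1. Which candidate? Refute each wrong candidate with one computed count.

A: A1 gives 10 transactions, not 4
C: A2 gives 4 transactions, not 1
D: A1 gives 2 transactions, not 4
B: all counts match (4,1,1)

Answer: B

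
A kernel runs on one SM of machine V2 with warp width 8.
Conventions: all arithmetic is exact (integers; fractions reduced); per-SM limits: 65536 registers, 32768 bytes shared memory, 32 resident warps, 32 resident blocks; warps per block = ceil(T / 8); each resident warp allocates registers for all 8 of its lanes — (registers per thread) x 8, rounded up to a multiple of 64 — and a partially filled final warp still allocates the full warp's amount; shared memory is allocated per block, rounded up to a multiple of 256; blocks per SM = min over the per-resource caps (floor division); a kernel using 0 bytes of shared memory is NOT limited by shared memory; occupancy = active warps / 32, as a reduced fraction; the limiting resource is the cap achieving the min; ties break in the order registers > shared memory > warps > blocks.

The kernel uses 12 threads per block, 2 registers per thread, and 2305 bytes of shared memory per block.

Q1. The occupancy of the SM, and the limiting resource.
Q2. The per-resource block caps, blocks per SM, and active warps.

Answer: occupancy 3/4, limited by shared memory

registers: 512 blocks
shared memory: 12 blocks
warps: 16 blocks
blocks: 32 blocks

Answer: 12 blocks, 24 active warps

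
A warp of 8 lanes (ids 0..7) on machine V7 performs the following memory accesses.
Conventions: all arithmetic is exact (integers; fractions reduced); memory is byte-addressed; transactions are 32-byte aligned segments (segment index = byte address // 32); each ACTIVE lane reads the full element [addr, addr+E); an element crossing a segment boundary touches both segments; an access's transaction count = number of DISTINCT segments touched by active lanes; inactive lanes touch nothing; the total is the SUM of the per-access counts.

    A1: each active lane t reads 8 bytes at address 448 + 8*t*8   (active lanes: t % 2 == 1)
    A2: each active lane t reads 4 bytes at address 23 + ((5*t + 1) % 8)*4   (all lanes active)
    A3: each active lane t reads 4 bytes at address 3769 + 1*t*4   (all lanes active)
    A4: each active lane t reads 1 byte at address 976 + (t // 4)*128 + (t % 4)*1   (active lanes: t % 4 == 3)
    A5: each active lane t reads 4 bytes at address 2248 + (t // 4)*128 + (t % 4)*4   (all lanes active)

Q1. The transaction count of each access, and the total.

A1: 4 transactions
A2: 2 transactions
A3: 2 transactions
A4: 2 transactions
A5: 2 transactions

Answer: 4,2,2,2,2; total 12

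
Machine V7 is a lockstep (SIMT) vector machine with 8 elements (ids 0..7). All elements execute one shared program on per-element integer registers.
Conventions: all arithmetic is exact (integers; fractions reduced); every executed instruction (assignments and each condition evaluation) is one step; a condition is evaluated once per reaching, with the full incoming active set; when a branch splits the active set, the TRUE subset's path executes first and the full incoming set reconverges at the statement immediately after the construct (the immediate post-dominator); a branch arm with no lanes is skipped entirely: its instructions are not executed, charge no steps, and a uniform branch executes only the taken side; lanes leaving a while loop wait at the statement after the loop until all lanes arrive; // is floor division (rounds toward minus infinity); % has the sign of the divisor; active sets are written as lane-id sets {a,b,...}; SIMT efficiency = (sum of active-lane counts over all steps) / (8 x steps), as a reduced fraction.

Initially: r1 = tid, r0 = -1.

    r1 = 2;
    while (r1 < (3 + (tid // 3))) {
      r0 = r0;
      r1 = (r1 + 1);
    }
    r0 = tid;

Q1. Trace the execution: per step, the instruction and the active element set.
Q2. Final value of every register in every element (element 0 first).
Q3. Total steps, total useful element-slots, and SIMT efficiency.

step 0: r1 <- 2                      {0,1,2,3,4,5,6,7}
step 1: eval (r1 < (3 + (tid // 3))) {0,1,2,3,4,5,6,7}
step 2: r0 <- r0                     {0,1,2,3,4,5,6,7}
step 3: r1 <- (r1 + 1)               {0,1,2,3,4,5,6,7}
step 4: eval (r1 < (3 + (tid // 3))) {0,1,2,3,4,5,6,7}
step 5: r0 <- r0                     {3,4,5,6,7}
step 6: r1 <- (r1 + 1)               {3,4,5,6,7}
step 7: eval (r1 < (3 + (tid // 3))) {3,4,5,6,7}
step 8: r0 <- r0                     {6,7}
step 9: r1 <- (r1 + 1)               {6,7}
step 10: eval (r1 < (3 + (tid // 3))) {6,7}
step 11: r0 <- tid                    {0,1,2,3,4,5,6,7}

Answer: 12 steps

r1: 3,3,3,4,4,4,5,5
r0: 0,1,2,3,4,5,6,7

steps = 12; useful = 69; efficiency = 69/96 = 23/32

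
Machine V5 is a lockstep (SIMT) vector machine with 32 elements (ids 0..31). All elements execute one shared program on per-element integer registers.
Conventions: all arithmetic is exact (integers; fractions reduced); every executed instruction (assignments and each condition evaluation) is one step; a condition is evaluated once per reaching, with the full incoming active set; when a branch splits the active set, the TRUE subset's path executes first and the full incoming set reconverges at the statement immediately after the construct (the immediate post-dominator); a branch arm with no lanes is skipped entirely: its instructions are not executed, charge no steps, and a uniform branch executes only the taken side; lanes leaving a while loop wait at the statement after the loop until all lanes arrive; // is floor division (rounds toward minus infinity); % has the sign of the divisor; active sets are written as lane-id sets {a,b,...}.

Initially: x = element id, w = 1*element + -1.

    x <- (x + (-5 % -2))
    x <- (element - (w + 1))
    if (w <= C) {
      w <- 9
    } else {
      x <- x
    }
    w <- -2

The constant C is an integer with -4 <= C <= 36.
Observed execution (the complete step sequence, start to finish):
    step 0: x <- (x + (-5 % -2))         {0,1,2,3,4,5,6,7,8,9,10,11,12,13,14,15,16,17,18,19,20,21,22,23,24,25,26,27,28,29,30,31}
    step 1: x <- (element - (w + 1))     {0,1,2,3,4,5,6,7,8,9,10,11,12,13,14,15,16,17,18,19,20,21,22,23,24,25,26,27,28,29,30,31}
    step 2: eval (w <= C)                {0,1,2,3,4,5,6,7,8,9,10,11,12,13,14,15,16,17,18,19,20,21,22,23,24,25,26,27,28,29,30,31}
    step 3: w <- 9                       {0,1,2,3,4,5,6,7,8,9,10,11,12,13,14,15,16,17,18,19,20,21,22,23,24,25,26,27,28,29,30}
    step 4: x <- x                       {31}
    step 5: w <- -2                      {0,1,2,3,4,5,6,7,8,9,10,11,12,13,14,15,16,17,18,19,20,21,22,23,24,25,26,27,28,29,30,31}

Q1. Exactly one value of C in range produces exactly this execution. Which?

Answer: C = 29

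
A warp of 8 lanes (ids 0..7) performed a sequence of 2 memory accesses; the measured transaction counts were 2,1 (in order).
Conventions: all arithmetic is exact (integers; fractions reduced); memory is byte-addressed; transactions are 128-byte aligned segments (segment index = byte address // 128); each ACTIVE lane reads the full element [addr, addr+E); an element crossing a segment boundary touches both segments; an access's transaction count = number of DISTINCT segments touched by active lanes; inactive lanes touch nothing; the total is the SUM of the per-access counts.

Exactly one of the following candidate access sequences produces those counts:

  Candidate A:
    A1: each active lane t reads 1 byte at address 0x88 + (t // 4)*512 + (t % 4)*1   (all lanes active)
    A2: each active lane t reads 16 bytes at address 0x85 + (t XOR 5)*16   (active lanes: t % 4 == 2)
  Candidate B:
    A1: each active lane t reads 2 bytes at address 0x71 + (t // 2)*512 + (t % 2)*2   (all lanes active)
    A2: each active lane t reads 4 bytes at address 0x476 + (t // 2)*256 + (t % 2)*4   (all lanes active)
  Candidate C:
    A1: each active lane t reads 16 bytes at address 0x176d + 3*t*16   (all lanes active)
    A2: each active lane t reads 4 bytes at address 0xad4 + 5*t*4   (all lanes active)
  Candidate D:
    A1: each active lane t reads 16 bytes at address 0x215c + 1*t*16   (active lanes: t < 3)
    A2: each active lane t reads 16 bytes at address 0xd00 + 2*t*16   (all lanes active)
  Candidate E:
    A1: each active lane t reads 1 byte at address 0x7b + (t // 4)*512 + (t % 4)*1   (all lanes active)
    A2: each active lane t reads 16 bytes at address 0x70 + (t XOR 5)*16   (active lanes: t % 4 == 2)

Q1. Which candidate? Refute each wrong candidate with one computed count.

A: A2 gives 2 transactions, not 1
B: A1 gives 4 transactions, not 2
C: A1 gives 4 transactions, not 2
D: A2 gives 2 transactions, not 1
E: all counts match (2,1)

Answer: E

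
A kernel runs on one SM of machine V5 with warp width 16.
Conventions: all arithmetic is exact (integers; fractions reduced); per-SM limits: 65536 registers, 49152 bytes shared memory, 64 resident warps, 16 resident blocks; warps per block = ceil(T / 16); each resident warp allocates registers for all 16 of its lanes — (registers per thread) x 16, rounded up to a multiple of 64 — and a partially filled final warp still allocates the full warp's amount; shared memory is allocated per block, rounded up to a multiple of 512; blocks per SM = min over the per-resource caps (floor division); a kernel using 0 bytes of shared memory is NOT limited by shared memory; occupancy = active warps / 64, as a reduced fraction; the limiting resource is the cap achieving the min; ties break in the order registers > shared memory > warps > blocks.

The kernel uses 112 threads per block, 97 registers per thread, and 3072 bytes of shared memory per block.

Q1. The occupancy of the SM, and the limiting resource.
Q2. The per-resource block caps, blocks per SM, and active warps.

Answer: occupancy 35/64, limited by registers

registers: 5 blocks
shared memory: 16 blocks
warps: 9 blocks
blocks: 16 blocks

Answer: 5 blocks, 35 active warps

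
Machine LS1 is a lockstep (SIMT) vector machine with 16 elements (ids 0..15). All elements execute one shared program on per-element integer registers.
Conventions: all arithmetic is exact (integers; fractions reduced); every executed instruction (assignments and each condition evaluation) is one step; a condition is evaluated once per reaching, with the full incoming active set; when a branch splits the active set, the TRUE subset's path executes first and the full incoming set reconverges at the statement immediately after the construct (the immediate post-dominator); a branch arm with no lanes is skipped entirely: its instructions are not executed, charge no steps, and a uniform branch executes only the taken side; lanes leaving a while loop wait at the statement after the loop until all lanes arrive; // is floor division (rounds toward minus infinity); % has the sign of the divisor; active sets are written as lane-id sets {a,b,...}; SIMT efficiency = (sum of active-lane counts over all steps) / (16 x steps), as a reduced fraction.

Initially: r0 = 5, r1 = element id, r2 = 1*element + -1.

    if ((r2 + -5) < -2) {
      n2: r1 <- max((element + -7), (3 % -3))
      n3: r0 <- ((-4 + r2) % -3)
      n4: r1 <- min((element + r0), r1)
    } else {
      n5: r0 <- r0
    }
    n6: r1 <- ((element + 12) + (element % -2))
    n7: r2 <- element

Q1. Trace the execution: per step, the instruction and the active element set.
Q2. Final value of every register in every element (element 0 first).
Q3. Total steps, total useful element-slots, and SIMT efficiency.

step 0: eval ((r2 + -5) < -2)        {0,1,2,3,4,5,6,7,8,9,10,11,12,13,14,15}
step 1: r1 <- max((element + -7), (3 % -3)) {0,1,2,3}
step 2: r0 <- ((-4 + r2) % -3)       {0,1,2,3}
step 3: r1 <- min((element + r0), r1) {0,1,2,3}
step 4: r0 <- r0                     {4,5,6,7,8,9,10,11,12,13,14,15}
step 5: r1 <- ((element + 12) + (element % -2)) {0,1,2,3,4,5,6,7,8,9,10,11,12,13,14,15}
step 6: r2 <- element                {0,1,2,3,4,5,6,7,8,9,10,11,12,13,14,15}

Answer: 7 steps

r0: -2,-1,0,-2,5,5,5,5,5,5,5,5,5,5,5,5
r1: 12,12,14,14,16,16,18,18,20,20,22,22,24,24,26,26
r2: 0,1,2,3,4,5,6,7,8,9,10,11,12,13,14,15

steps = 7; useful = 72; efficiency = 72/112 = 9/14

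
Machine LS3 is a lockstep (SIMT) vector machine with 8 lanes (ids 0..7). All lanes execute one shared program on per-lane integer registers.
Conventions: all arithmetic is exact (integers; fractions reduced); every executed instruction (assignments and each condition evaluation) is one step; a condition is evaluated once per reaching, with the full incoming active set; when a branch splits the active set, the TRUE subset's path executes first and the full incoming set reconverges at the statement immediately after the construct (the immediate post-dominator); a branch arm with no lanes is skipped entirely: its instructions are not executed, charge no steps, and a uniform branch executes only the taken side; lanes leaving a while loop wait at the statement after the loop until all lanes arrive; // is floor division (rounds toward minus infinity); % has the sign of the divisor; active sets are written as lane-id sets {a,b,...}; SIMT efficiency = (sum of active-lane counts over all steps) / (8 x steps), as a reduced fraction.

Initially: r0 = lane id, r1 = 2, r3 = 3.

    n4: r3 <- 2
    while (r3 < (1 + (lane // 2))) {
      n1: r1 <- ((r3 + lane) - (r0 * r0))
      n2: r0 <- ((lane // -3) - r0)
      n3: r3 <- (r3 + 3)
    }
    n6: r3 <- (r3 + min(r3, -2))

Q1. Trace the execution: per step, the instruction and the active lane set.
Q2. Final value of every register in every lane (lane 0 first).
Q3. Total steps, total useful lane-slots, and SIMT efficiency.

step 0: r3 <- 2                      {0,1,2,3,4,5,6,7}
step 1: eval (r3 < (1 + (lane // 2))) {0,1,2,3,4,5,6,7}
step 2: r1 <- ((r3 + lane) - (r0 * r0)) {4,5,6,7}
step 3: r0 <- ((lane // -3) - r0)    {4,5,6,7}
step 4: r3 <- (r3 + 3)               {4,5,6,7}
step 5: eval (r3 < (1 + (lane // 2))) {4,5,6,7}
step 6: r3 <- (r3 + min(r3, -2))     {0,1,2,3,4,5,6,7}

Answer: 7 steps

r0: 0,1,2,3,-6,-7,-8,-10
r1: 2,2,2,2,-10,-18,-28,-40
r3: 0,0,0,0,3,3,3,3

steps = 7; useful = 40; efficiency = 40/56 = 5/7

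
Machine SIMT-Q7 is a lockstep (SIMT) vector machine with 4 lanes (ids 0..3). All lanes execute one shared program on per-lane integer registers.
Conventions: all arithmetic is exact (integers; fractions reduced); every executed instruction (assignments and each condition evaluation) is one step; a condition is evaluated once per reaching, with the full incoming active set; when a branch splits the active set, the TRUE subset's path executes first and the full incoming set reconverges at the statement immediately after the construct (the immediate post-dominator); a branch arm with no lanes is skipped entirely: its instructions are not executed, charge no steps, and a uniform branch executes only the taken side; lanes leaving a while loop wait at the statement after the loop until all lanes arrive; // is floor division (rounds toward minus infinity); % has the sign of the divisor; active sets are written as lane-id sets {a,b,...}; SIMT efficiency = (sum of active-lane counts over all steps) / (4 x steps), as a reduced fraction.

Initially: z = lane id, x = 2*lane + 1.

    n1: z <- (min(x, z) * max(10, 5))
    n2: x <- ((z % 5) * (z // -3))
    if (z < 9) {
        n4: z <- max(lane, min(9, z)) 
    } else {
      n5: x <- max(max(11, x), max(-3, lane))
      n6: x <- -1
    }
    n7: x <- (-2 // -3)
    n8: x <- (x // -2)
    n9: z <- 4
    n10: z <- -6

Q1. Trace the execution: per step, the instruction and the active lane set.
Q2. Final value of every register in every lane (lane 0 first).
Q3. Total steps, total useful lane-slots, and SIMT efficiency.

step 0: z <- (min(x, z) * max(10, 5)) {0,1,2,3}
step 1: x <- ((z % 5) * (z // -3))   {0,1,2,3}
step 2: eval (z < 9)                 {0,1,2,3}
step 3: z <- max(lane, min(9, z))    {0}
step 4: x <- max(max(11, x), max(-3, lane)) {1,2,3}
step 5: x <- -1                      {1,2,3}
step 6: x <- (-2 // -3)              {0,1,2,3}
step 7: x <- (x // -2)               {0,1,2,3}
step 8: z <- 4                       {0,1,2,3}
step 9: z <- -6                      {0,1,2,3}

Answer: 10 steps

z: -6,-6,-6,-6
x: 0,0,0,0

steps = 10; useful = 35; efficiency = 35/40 = 7/8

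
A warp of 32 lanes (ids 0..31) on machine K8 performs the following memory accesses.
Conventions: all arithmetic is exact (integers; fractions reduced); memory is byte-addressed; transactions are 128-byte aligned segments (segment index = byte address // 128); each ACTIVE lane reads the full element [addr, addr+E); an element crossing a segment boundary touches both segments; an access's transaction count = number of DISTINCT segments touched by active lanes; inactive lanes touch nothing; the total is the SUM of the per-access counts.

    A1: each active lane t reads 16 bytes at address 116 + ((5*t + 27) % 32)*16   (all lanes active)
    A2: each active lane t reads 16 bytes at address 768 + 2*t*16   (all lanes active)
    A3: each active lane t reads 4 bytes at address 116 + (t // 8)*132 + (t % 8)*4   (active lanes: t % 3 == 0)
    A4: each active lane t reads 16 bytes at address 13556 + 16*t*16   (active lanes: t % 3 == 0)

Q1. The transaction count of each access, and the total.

A1: 5 transactions
A2: 8 transactions
A3: 5 transactions
A4: 22 transactions

Answer: 5,8,5,22; total 40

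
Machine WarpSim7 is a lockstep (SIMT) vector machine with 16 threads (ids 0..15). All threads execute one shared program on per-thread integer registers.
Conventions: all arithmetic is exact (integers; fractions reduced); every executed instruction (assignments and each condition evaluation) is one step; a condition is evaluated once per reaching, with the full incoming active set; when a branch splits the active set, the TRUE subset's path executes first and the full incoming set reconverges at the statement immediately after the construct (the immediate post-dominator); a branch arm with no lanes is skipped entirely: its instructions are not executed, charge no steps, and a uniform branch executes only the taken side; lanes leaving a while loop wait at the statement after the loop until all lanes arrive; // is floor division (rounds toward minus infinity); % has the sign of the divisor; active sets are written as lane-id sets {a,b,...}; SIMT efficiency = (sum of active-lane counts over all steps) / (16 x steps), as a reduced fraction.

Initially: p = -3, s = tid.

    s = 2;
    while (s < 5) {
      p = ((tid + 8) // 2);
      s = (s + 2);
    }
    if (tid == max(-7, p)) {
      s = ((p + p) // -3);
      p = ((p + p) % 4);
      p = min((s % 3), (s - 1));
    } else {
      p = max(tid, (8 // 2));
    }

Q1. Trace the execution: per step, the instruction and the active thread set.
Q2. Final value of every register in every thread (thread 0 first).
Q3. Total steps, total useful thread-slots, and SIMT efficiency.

step 0: s <- 2                       {0,1,2,3,4,5,6,7,8,9,10,11,12,13,14,15}
step 1: eval (s < 5)                 {0,1,2,3,4,5,6,7,8,9,10,11,12,13,14,15}
step 2: p <- ((tid + 8) // 2)        {0,1,2,3,4,5,6,7,8,9,10,11,12,13,14,15}
step 3: s <- (s + 2)                 {0,1,2,3,4,5,6,7,8,9,10,11,12,13,14,15}
step 4: eval (s < 5)                 {0,1,2,3,4,5,6,7,8,9,10,11,12,13,14,15}
step 5: p <- ((tid + 8) // 2)        {0,1,2,3,4,5,6,7,8,9,10,11,12,13,14,15}
step 6: s <- (s + 2)                 {0,1,2,3,4,5,6,7,8,9,10,11,12,13,14,15}
step 7: eval (s < 5)                 {0,1,2,3,4,5,6,7,8,9,10,11,12,13,14,15}
step 8: eval (tid == max(-7, p))     {0,1,2,3,4,5,6,7,8,9,10,11,12,13,14,15}
step 9: s <- ((p + p) // -3)         {7,8}
step 10: p <- ((p + p) % 4)           {7,8}
step 11: p <- min((s % 3), (s - 1))   {7,8}
step 12: p <- max(tid, (8 // 2))      {0,1,2,3,4,5,6,9,10,11,12,13,14,15}

Answer: 13 steps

p: 4,4,4,4,4,5,6,-6,-7,9,10,11,12,13,14,15
s: 6,6,6,6,6,6,6,-5,-6,6,6,6,6,6,6,6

steps = 13; useful = 164; efficiency = 164/208 = 41/52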